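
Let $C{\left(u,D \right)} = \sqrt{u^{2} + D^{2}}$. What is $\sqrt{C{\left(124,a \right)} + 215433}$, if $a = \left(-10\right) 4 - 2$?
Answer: $\sqrt{215433 + 2 \sqrt{4285}} \approx 464.29$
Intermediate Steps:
$a = -42$ ($a = -40 - 2 = -42$)
$C{\left(u,D \right)} = \sqrt{D^{2} + u^{2}}$
$\sqrt{C{\left(124,a \right)} + 215433} = \sqrt{\sqrt{\left(-42\right)^{2} + 124^{2}} + 215433} = \sqrt{\sqrt{1764 + 15376} + 215433} = \sqrt{\sqrt{17140} + 215433} = \sqrt{2 \sqrt{4285} + 215433} = \sqrt{215433 + 2 \sqrt{4285}}$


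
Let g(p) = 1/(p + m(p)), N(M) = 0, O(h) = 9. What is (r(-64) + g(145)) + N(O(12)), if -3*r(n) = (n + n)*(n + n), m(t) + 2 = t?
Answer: -1572863/288 ≈ -5461.3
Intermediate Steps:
m(t) = -2 + t
r(n) = -4*n**2/3 (r(n) = -(n + n)*(n + n)/3 = -2*n*2*n/3 = -4*n**2/3)
g(p) = 1/(-2 + 2*p) (g(p) = 1/(p + (-2 + p)) = 1/(-2 + 2*p))
(r(-64) + g(145)) + N(O(12)) = (-4/3*(-64)**2 + 1/(2*(-1 + 145))) + 0 = (-4/3*4096 + (1/2)/144) + 0 = (-16384/3 + (1/2)*(1/144)) + 0 = (-16384/3 + 1/288) + 0 = -1572863/288 + 0 = -1572863/288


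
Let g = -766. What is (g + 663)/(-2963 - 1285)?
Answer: 103/4248 ≈ 0.024247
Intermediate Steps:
(g + 663)/(-2963 - 1285) = (-766 + 663)/(-2963 - 1285) = -103/(-4248) = -103*(-1/4248) = 103/4248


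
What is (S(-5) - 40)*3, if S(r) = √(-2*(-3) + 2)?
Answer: -120 + 6*√2 ≈ -111.51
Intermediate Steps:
S(r) = 2*√2 (S(r) = √(6 + 2) = √8 = 2*√2)
(S(-5) - 40)*3 = (2*√2 - 40)*3 = (-40 + 2*√2)*3 = -120 + 6*√2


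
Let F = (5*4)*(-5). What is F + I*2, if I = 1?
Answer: -98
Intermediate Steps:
F = -100 (F = 20*(-5) = -100)
F + I*2 = -100 + 1*2 = -100 + 2 = -98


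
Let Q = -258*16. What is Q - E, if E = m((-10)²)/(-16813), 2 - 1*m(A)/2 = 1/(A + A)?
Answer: -6940406001/1681300 ≈ -4128.0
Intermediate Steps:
m(A) = 4 - 1/A (m(A) = 4 - 2/(A + A) = 4 - 2*1/(2*A) = 4 - 1/A)
Q = -4128
E = -399/1681300 (E = (4 - 1/((-10)²))/(-16813) = (4 - 1/100)*(-1/16813) = (399/100)*(-1/16813) = -399/1681300 ≈ -0.00023732)
Q - E = -4128 - 1*(-399/1681300) = -4128 + 399/1681300 = -6940406001/1681300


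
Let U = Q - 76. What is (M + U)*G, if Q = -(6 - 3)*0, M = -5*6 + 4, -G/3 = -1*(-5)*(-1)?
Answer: -1530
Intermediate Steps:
G = 15 (G = -3*(-1*(-5))*(-1) = -15*(-1) = -3*(-5) = 15)
M = -26 (M = -30 + 4 = -26)
Q = 0 (Q = -1*3*0 = -3*0 = 0)
U = -76 (U = 0 - 76 = -76)
(M + U)*G = (-26 - 76)*15 = -102*15 = -1530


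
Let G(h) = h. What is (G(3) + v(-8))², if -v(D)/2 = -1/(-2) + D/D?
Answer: 0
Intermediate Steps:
v(D) = -3 (v(D) = -2*(-1/(-2) + D/D) = -2*(-1*(-½) + 1) = -2*(½ + 1) = -2*3/2 = -3)
(G(3) + v(-8))² = (3 - 3)² = 0² = 0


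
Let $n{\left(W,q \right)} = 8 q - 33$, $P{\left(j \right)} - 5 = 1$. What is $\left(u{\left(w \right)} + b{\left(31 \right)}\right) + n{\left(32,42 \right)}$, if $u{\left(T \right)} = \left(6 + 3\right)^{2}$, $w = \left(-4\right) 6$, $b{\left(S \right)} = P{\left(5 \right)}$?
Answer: $390$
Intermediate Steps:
$P{\left(j \right)} = 6$ ($P{\left(j \right)} = 5 + 1 = 6$)
$b{\left(S \right)} = 6$
$n{\left(W,q \right)} = -33 + 8 q$
$w = -24$
$u{\left(T \right)} = 81$ ($u{\left(T \right)} = 9^{2} = 81$)
$\left(u{\left(w \right)} + b{\left(31 \right)}\right) + n{\left(32,42 \right)} = \left(81 + 6\right) + \left(-33 + 8 \cdot 42\right) = 87 + \left(-33 + 336\right) = 87 + 303 = 390$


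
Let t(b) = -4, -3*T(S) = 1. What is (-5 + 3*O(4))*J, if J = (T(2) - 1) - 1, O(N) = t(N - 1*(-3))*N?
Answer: 371/3 ≈ 123.67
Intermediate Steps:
T(S) = -⅓ (T(S) = -⅓*1 = -⅓)
O(N) = -4*N
J = -7/3 (J = (-⅓ - 1) - 1 = -4/3 - 1 = -7/3 ≈ -2.3333)
(-5 + 3*O(4))*J = (-5 + 3*(-4*4))*(-7/3) = (-5 + 3*(-16))*(-7/3) = (-5 - 48)*(-7/3) = -53*(-7/3) = 371/3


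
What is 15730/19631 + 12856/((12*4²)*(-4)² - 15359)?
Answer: -59101626/241206097 ≈ -0.24503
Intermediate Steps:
15730/19631 + 12856/((12*4²)*(-4)² - 15359) = 15730*(1/19631) + 12856/((12*16)*16 - 15359) = 15730/19631 + 12856/(192*16 - 15359) = 15730/19631 + 12856/(3072 - 15359) = 15730/19631 + 12856/(-12287) = 15730/19631 + 12856*(-1/12287) = 15730/19631 - 12856/12287 = -59101626/241206097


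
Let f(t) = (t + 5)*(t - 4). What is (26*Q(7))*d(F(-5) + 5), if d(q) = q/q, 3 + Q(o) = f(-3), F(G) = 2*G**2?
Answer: -442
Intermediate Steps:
f(t) = (-4 + t)*(5 + t) (f(t) = (5 + t)*(-4 + t) = (-4 + t)*(5 + t))
Q(o) = -17 (Q(o) = -3 + (-20 - 3 + (-3)**2) = -3 + (-20 - 3 + 9) = -3 - 14 = -17)
d(q) = 1
(26*Q(7))*d(F(-5) + 5) = (26*(-17))*1 = -442*1 = -442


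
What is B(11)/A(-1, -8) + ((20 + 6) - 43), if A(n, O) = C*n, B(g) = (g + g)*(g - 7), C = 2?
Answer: -61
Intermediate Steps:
B(g) = 2*g*(-7 + g) (B(g) = (2*g)*(-7 + g) = 2*g*(-7 + g))
A(n, O) = 2*n
B(11)/A(-1, -8) + ((20 + 6) - 43) = (2*11*(-7 + 11))/((2*(-1))) + ((20 + 6) - 43) = (2*11*4)/(-2) + (26 - 43) = 88*(-½) - 17 = -44 - 17 = -61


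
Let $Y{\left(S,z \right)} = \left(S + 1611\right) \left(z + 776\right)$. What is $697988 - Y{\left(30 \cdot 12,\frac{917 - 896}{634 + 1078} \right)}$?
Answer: $- \frac{1423583087}{1712} \approx -8.3153 \cdot 10^{5}$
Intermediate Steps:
$Y{\left(S,z \right)} = \left(776 + z\right) \left(1611 + S\right)$ ($Y{\left(S,z \right)} = \left(1611 + S\right) \left(776 + z\right) = \left(776 + z\right) \left(1611 + S\right)$)
$697988 - Y{\left(30 \cdot 12,\frac{917 - 896}{634 + 1078} \right)} = 697988 - \left(1250136 + 776 \cdot 30 \cdot 12 + 1611 \frac{917 - 896}{634 + 1078} + 30 \cdot 12 \frac{917 - 896}{634 + 1078}\right) = 697988 - \left(1250136 + 776 \cdot 360 + 1611 \cdot \frac{21}{1712} + 360 \cdot \frac{21}{1712}\right) = 697988 - \left(1250136 + 279360 + 1611 \cdot 21 \cdot \frac{1}{1712} + 360 \cdot 21 \cdot \frac{1}{1712}\right) = 697988 - \left(1250136 + 279360 + 1611 \cdot \frac{21}{1712} + 360 \cdot \frac{21}{1712}\right) = 697988 - \left(1250136 + 279360 + \frac{33831}{1712} + \frac{945}{214}\right) = 697988 - \frac{2618538543}{1712} = - \frac{1423583087}{1712}$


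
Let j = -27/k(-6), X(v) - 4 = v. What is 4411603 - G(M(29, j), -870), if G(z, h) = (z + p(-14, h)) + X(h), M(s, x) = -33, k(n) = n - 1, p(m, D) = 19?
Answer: 4412483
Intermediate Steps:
k(n) = -1 + n
X(v) = 4 + v
j = 27/7 (j = -27/(-1 - 6) = -27/(-7) = -27*(-⅐) = 27/7 ≈ 3.8571)
G(z, h) = 23 + h + z (G(z, h) = (z + 19) + (4 + h) = (19 + z) + (4 + h) = 23 + h + z)
4411603 - G(M(29, j), -870) = 4411603 - (23 - 870 - 33) = 4411603 - 1*(-880) = 4411603 + 880 = 4412483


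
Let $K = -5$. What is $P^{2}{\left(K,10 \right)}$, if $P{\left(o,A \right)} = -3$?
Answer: $9$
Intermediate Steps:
$P^{2}{\left(K,10 \right)} = \left(-3\right)^{2} = 9$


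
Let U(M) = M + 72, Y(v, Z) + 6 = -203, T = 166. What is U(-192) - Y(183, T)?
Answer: 89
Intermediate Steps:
Y(v, Z) = -209 (Y(v, Z) = -6 - 203 = -209)
U(M) = 72 + M
U(-192) - Y(183, T) = (72 - 192) - 1*(-209) = -120 + 209 = 89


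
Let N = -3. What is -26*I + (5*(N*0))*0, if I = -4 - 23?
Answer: 702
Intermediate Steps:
I = -27
-26*I + (5*(N*0))*0 = -26*(-27) + (5*(-3*0))*0 = 702 + (5*0)*0 = 702 + 0*0 = 702 + 0 = 702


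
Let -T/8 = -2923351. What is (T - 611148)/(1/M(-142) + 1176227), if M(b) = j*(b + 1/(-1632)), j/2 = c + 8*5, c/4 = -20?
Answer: 26390726633500/1362923630677 ≈ 19.363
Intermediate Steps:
c = -80 (c = 4*(-20) = -80)
T = 23386808 (T = -8*(-2923351) = 23386808)
j = -80 (j = 2*(-80 + 8*5) = 2*(-80 + 40) = 2*(-40) = -80)
M(b) = 5/102 - 80*b (M(b) = -80*(b + 1/(-1632)) = -80*(b - 1/1632) = -80*(-1/1632 + b) = 5/102 - 80*b)
(T - 611148)/(1/M(-142) + 1176227) = (23386808 - 611148)/(1/(5/102 - 80*(-142)) + 1176227) = 22775660/(1/(5/102 + 11360) + 1176227) = 22775660/(1/(1158725/102) + 1176227) = 22775660/(102/1158725 + 1176227) = 22775660/(1362923630677/1158725) = 22775660*(1158725/1362923630677) = 26390726633500/1362923630677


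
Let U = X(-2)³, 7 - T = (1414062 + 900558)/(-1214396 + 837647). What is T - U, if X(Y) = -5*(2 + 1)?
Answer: 141831082/41861 ≈ 3388.1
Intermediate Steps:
X(Y) = -15 (X(Y) = -5*3 = -15)
T = 550207/41861 (T = 7 - (1414062 + 900558)/(-1214396 + 837647) = 7 - 2314620/(-376749) = 7 - 2314620*(-1)/376749 = 7 - 1*(-257180/41861) = 7 + 257180/41861 = 550207/41861 ≈ 13.144)
U = -3375 (U = (-15)³ = -3375)
T - U = 550207/41861 - 1*(-3375) = 550207/41861 + 3375 = 141831082/41861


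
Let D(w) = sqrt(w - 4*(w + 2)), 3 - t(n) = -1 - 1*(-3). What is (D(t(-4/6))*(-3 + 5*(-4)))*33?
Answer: -759*I*sqrt(11) ≈ -2517.3*I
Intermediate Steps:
t(n) = 1 (t(n) = 3 - (-1 - 1*(-3)) = 3 - (-1 + 3) = 3 - 1*2 = 3 - 2 = 1)
D(w) = sqrt(-8 - 3*w) (D(w) = sqrt(w - 4*(2 + w)) = sqrt(w + (-8 - 4*w)) = sqrt(-8 - 3*w))
(D(t(-4/6))*(-3 + 5*(-4)))*33 = (sqrt(-8 - 3*1)*(-3 + 5*(-4)))*33 = (sqrt(-8 - 3)*(-3 - 20))*33 = (sqrt(-11)*(-23))*33 = ((I*sqrt(11))*(-23))*33 = -23*I*sqrt(11)*33 = -759*I*sqrt(11)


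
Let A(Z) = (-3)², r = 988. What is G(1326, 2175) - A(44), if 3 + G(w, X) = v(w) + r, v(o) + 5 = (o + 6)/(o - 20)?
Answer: 634729/653 ≈ 972.02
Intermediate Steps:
A(Z) = 9
v(o) = -5 + (6 + o)/(-20 + o) (v(o) = -5 + (o + 6)/(o - 20) = -5 + (6 + o)/(-20 + o))
G(w, X) = 985 + 2*(53 - 2*w)/(-20 + w) (G(w, X) = -3 + (2*(53 - 2*w)/(-20 + w) + 988) = -3 + (988 + 2*(53 - 2*w)/(-20 + w)) = 985 + 2*(53 - 2*w)/(-20 + w))
G(1326, 2175) - A(44) = (-19594 + 981*1326)/(-20 + 1326) - 1*9 = (-19594 + 1300806)/1306 - 9 = (1/1306)*1281212 - 9 = 640606/653 - 9 = 634729/653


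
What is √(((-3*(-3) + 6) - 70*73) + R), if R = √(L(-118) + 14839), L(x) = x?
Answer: √(-5095 + √14721) ≈ 70.524*I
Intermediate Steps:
R = √14721 (R = √(-118 + 14839) = √14721 ≈ 121.33)
√(((-3*(-3) + 6) - 70*73) + R) = √(((-3*(-3) + 6) - 70*73) + √14721) = √(((9 + 6) - 5110) + √14721) = √((15 - 5110) + √14721) = √(-5095 + √14721)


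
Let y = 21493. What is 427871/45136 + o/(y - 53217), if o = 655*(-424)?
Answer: 932462483/51139088 ≈ 18.234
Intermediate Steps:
o = -277720
427871/45136 + o/(y - 53217) = 427871/45136 - 277720/(21493 - 53217) = 427871*(1/45136) - 277720/(-31724) = 427871/45136 - 277720*(-1/31724) = 427871/45136 + 69430/7931 = 932462483/51139088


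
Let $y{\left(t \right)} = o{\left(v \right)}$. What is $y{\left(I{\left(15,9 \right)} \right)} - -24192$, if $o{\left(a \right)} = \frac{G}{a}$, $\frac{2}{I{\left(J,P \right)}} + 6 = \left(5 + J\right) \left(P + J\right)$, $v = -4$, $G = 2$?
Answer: $\frac{48383}{2} \approx 24192.0$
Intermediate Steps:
$I{\left(J,P \right)} = \frac{2}{-6 + \left(5 + J\right) \left(J + P\right)}$ ($I{\left(J,P \right)} = \frac{2}{-6 + \left(5 + J\right) \left(P + J\right)} = \frac{2}{-6 + \left(5 + J\right) \left(J + P\right)}$)
$o{\left(a \right)} = \frac{2}{a}$
$y{\left(t \right)} = - \frac{1}{2}$ ($y{\left(t \right)} = \frac{2}{-4} = 2 \left(- \frac{1}{4}\right) = - \frac{1}{2}$)
$y{\left(I{\left(15,9 \right)} \right)} - -24192 = - \frac{1}{2} - -24192 = - \frac{1}{2} + 24192 = \frac{48383}{2}$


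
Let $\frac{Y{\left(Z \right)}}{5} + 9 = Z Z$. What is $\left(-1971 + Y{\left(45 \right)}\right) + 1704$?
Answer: $9813$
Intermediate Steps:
$Y{\left(Z \right)} = -45 + 5 Z^{2}$ ($Y{\left(Z \right)} = -45 + 5 Z Z = -45 + 5 Z^{2}$)
$\left(-1971 + Y{\left(45 \right)}\right) + 1704 = \left(-1971 - \left(45 - 5 \cdot 45^{2}\right)\right) + 1704 = \left(-1971 + \left(-45 + 5 \cdot 2025\right)\right) + 1704 = \left(-1971 + \left(-45 + 10125\right)\right) + 1704 = \left(-1971 + 10080\right) + 1704 = 8109 + 1704 = 9813$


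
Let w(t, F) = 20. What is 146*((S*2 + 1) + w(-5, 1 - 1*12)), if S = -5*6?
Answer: -5694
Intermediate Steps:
S = -30
146*((S*2 + 1) + w(-5, 1 - 1*12)) = 146*((-30*2 + 1) + 20) = 146*((-60 + 1) + 20) = 146*(-59 + 20) = 146*(-39) = -5694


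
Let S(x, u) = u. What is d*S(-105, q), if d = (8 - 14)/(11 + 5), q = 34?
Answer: -51/4 ≈ -12.750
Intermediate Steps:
d = -3/8 (d = -6/16 = -6*1/16 = -3/8 ≈ -0.37500)
d*S(-105, q) = -3/8*34 = -51/4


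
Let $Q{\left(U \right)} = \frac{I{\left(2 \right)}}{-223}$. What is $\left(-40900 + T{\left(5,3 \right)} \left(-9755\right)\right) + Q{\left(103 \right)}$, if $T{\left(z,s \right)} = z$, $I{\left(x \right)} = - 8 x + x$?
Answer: $- \frac{19997511}{223} \approx -89675.0$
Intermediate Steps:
$I{\left(x \right)} = - 7 x$
$Q{\left(U \right)} = \frac{14}{223}$ ($Q{\left(U \right)} = \frac{\left(-7\right) 2}{-223} = \left(-14\right) \left(- \frac{1}{223}\right) = \frac{14}{223}$)
$\left(-40900 + T{\left(5,3 \right)} \left(-9755\right)\right) + Q{\left(103 \right)} = \left(-40900 + 5 \left(-9755\right)\right) + \frac{14}{223} = \left(-40900 - 48775\right) + \frac{14}{223} = -89675 + \frac{14}{223} = - \frac{19997511}{223}$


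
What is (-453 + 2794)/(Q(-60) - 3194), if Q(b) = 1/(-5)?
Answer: -11705/15971 ≈ -0.73289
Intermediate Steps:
Q(b) = -1/5
(-453 + 2794)/(Q(-60) - 3194) = (-453 + 2794)/(-1/5 - 3194) = 2341/(-15971/5) = 2341*(-5/15971) = -11705/15971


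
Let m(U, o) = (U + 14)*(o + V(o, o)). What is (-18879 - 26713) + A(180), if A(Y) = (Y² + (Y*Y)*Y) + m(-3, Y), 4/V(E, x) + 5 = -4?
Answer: 52387048/9 ≈ 5.8208e+6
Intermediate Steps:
V(E, x) = -4/9 (V(E, x) = 4/(-5 - 4) = 4/(-9) = 4*(-⅑) = -4/9)
m(U, o) = (14 + U)*(-4/9 + o) (m(U, o) = (U + 14)*(o - 4/9) = (14 + U)*(-4/9 + o))
A(Y) = -44/9 + Y² + Y³ + 11*Y (A(Y) = (Y² + (Y*Y)*Y) + (-56/9 + 14*Y - 4/9*(-3) - 3*Y) = (Y² + Y²*Y) + (-56/9 + 14*Y + 4/3 - 3*Y) = (Y² + Y³) + (-44/9 + 11*Y) = -44/9 + Y² + Y³ + 11*Y)
(-18879 - 26713) + A(180) = (-18879 - 26713) + (-44/9 + 180² + 180³ + 11*180) = -45592 + (-44/9 + 32400 + 5832000 + 1980) = -45592 + 52797376/9 = 52387048/9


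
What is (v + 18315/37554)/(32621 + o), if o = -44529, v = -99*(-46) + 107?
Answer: -5304773/13551304 ≈ -0.39146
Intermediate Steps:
v = 4661 (v = 4554 + 107 = 4661)
(v + 18315/37554)/(32621 + o) = (4661 + 18315/37554)/(32621 - 44529) = (4661 + 18315*(1/37554))/(-11908) = (4661 + 555/1138)*(-1/11908) = (5304773/1138)*(-1/11908) = -5304773/13551304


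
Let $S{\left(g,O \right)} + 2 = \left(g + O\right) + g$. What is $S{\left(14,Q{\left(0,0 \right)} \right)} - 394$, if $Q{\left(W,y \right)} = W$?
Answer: $-368$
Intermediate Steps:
$S{\left(g,O \right)} = -2 + O + 2 g$ ($S{\left(g,O \right)} = -2 + \left(\left(g + O\right) + g\right) = -2 + \left(\left(O + g\right) + g\right) = -2 + \left(O + 2 g\right) = -2 + O + 2 g$)
$S{\left(14,Q{\left(0,0 \right)} \right)} - 394 = \left(-2 + 0 + 2 \cdot 14\right) - 394 = \left(-2 + 0 + 28\right) - 394 = 26 - 394 = -368$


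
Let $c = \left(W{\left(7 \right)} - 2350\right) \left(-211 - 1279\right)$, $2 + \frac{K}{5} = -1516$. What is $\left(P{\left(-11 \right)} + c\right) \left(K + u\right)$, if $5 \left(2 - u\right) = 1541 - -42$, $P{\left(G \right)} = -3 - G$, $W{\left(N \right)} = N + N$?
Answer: $- \frac{137565650904}{5} \approx -2.7513 \cdot 10^{10}$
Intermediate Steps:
$K = -7590$ ($K = -10 + 5 \left(-1516\right) = -10 - 7580 = -7590$)
$W{\left(N \right)} = 2 N$
$u = - \frac{1573}{5}$ ($u = 2 - \frac{1541 - -42}{5} = 2 - \frac{1541 + 42}{5} = 2 - \frac{1583}{5} = - \frac{1573}{5} \approx -314.6$)
$c = 3480640$ ($c = \left(2 \cdot 7 - 2350\right) \left(-211 - 1279\right) = \left(14 - 2350\right) \left(-1490\right) = \left(-2336\right) \left(-1490\right) = 3480640$)
$\left(P{\left(-11 \right)} + c\right) \left(K + u\right) = \left(\left(-3 - -11\right) + 3480640\right) \left(-7590 - \frac{1573}{5}\right) = \left(\left(-3 + 11\right) + 3480640\right) \left(- \frac{39523}{5}\right) = \left(8 + 3480640\right) \left(- \frac{39523}{5}\right) = 3480648 \left(- \frac{39523}{5}\right) = - \frac{137565650904}{5}$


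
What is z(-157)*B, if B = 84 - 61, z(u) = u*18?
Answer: -64998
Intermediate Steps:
z(u) = 18*u
B = 23
z(-157)*B = (18*(-157))*23 = -2826*23 = -64998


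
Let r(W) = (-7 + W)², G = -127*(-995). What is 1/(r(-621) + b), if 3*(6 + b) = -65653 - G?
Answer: 1/330372 ≈ 3.0269e-6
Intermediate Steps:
G = 126365
b = -64012 (b = -6 + (-65653 - 1*126365)/3 = -6 + (-65653 - 126365)/3 = -6 + (⅓)*(-192018) = -6 - 64006 = -64012)
1/(r(-621) + b) = 1/((-7 - 621)² - 64012) = 1/((-628)² - 64012) = 1/(394384 - 64012) = 1/330372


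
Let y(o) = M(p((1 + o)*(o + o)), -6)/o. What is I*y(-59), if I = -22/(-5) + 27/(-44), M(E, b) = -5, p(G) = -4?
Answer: 833/2596 ≈ 0.32088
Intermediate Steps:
I = 833/220 (I = -22*(-⅕) + 27*(-1/44) = 22/5 - 27/44 = 833/220 ≈ 3.7864)
y(o) = -5/o
I*y(-59) = 833*(-5/(-59))/220 = 833*(-5*(-1/59))/220 = (833/220)*(5/59) = 833/2596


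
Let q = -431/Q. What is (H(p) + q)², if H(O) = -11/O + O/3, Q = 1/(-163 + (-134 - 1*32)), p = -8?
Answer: 11581395891025/576 ≈ 2.0107e+10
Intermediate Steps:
Q = -1/329 (Q = 1/(-163 + (-134 - 32)) = 1/(-163 - 166) = 1/(-329) = -1/329 ≈ -0.0030395)
H(O) = -11/O + O/3 (H(O) = -11/O + O*(⅓) = -11/O + O/3)
q = 141799 (q = -431/(-1/329) = -431*(-329) = 141799)
(H(p) + q)² = ((-11/(-8) + (⅓)*(-8)) + 141799)² = ((-11*(-⅛) - 8/3) + 141799)² = ((11/8 - 8/3) + 141799)² = (-31/24 + 141799)² = (3403145/24)² = 11581395891025/576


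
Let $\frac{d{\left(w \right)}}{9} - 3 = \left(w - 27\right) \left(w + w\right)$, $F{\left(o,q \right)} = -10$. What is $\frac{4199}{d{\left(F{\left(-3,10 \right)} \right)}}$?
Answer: $\frac{4199}{6687} \approx 0.62793$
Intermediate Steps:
$d{\left(w \right)} = 27 + 18 w \left(-27 + w\right)$ ($d{\left(w \right)} = 27 + 9 \left(w - 27\right) \left(w + w\right) = 27 + 9 \left(-27 + w\right) 2 w = 27 + 9 \cdot 2 w \left(-27 + w\right) = 27 + 18 w \left(-27 + w\right)$)
$\frac{4199}{d{\left(F{\left(-3,10 \right)} \right)}} = \frac{4199}{27 - -4860 + 18 \left(-10\right)^{2}} = \frac{4199}{27 + 4860 + 18 \cdot 100} = \frac{4199}{27 + 4860 + 1800} = \frac{4199}{6687}$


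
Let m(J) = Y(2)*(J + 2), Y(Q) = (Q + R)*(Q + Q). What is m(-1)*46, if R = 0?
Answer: 368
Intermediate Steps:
Y(Q) = 2*Q² (Y(Q) = (Q + 0)*(Q + Q) = Q*(2*Q) = 2*Q²)
m(J) = 16 + 8*J (m(J) = (2*2²)*(J + 2) = (2*4)*(2 + J) = 8*(2 + J) = 16 + 8*J)
m(-1)*46 = (16 + 8*(-1))*46 = (16 - 8)*46 = 8*46 = 368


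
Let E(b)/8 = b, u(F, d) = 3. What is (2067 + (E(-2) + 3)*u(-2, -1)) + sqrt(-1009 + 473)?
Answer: 2028 + 2*I*sqrt(134) ≈ 2028.0 + 23.152*I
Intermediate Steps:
E(b) = 8*b
(2067 + (E(-2) + 3)*u(-2, -1)) + sqrt(-1009 + 473) = (2067 + (8*(-2) + 3)*3) + sqrt(-1009 + 473) = (2067 + (-16 + 3)*3) + sqrt(-536) = (2067 - 13*3) + 2*I*sqrt(134) = (2067 - 39) + 2*I*sqrt(134) = 2028 + 2*I*sqrt(134)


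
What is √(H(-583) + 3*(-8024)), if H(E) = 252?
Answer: 2*I*√5955 ≈ 154.34*I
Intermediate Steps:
√(H(-583) + 3*(-8024)) = √(252 + 3*(-8024)) = √(252 - 24072) = √(-23820) = 2*I*√5955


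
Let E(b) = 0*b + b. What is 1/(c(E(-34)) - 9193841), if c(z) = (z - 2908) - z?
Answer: -1/9196749 ≈ -1.0873e-7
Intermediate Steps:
E(b) = b (E(b) = 0 + b = b)
c(z) = -2908 (c(z) = (-2908 + z) - z = -2908)
1/(c(E(-34)) - 9193841) = 1/(-2908 - 9193841) = 1/(-9196749) = -1/9196749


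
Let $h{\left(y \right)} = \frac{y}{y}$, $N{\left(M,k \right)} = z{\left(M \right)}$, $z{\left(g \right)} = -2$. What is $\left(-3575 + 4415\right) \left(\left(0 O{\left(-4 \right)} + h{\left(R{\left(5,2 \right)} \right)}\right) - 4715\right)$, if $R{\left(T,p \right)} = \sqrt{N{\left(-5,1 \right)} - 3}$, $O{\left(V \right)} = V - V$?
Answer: $-3959760$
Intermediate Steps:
$O{\left(V \right)} = 0$
$N{\left(M,k \right)} = -2$
$R{\left(T,p \right)} = i \sqrt{5}$ ($R{\left(T,p \right)} = \sqrt{-2 - 3} = \sqrt{-5} = i \sqrt{5}$)
$h{\left(y \right)} = 1$
$\left(-3575 + 4415\right) \left(\left(0 O{\left(-4 \right)} + h{\left(R{\left(5,2 \right)} \right)}\right) - 4715\right) = \left(-3575 + 4415\right) \left(\left(0 \cdot 0 + 1\right) - 4715\right) = 840 \left(\left(0 + 1\right) - 4715\right) = 840 \left(1 - 4715\right) = 840 \left(-4714\right) = -3959760$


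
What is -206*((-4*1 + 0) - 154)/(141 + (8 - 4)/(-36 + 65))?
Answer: 943892/4093 ≈ 230.61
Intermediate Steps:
-206*((-4*1 + 0) - 154)/(141 + (8 - 4)/(-36 + 65)) = -206*((-4 + 0) - 154)/(141 + 4/29) = -206*(-4 - 154)/(141 + 4*(1/29)) = -(-32548)/(141 + 4/29) = -(-32548)/4093/29 = -(-32548)*29/4093 = -206*(-4582/4093) = 943892/4093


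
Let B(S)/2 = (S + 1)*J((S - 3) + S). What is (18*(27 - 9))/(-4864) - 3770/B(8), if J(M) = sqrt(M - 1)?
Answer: -81/1216 - 1885*sqrt(3)/54 ≈ -60.528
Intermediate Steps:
J(M) = sqrt(-1 + M)
B(S) = 2*sqrt(-4 + 2*S)*(1 + S) (B(S) = 2*((S + 1)*sqrt(-1 + ((S - 3) + S))) = 2*((1 + S)*sqrt(-1 + ((-3 + S) + S))) = 2*((1 + S)*sqrt(-1 + (-3 + 2*S))) = 2*((1 + S)*sqrt(-4 + 2*S)) = 2*(sqrt(-4 + 2*S)*(1 + S)) = 2*sqrt(-4 + 2*S)*(1 + S))
(18*(27 - 9))/(-4864) - 3770/B(8) = (18*(27 - 9))/(-4864) - 3770*1/(sqrt(-4 + 2*8)*(2 + 2*8)) = (18*18)*(-1/4864) - 3770*1/(sqrt(-4 + 16)*(2 + 16)) = 324*(-1/4864) - 3770*sqrt(3)/108 = -81/1216 - 3770*sqrt(3)/108 = -81/1216 - 1885*sqrt(3)/54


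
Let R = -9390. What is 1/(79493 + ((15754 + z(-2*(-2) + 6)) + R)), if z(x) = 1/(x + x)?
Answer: 20/1717141 ≈ 1.1647e-5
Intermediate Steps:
z(x) = 1/(2*x)
1/(79493 + ((15754 + z(-2*(-2) + 6)) + R)) = 1/(79493 + ((15754 + 1/(2*(-2*(-2) + 6))) - 9390)) = 1/(79493 + ((15754 + 1/(2*(4 + 6))) - 9390)) = 1/(79493 + ((15754 + (½)/10) - 9390)) = 1/(79493 + ((15754 + (½)*(⅒)) - 9390)) = 1/(79493 + ((15754 + 1/20) - 9390)) = 1/(79493 + (315081/20 - 9390)) = 1/(79493 + 127281/20) = 1/(1717141/20) = 20/1717141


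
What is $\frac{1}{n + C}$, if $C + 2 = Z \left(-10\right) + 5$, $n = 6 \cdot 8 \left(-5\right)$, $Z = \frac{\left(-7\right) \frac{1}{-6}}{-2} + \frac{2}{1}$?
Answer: $- \frac{6}{1507} \approx -0.0039814$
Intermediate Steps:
$Z = \frac{17}{12}$ ($Z = \left(-7\right) \left(- \frac{1}{6}\right) \left(- \frac{1}{2}\right) + 2 \cdot 1 = \frac{7}{6} \left(- \frac{1}{2}\right) + 2 = - \frac{7}{12} + 2 = \frac{17}{12} \approx 1.4167$)
$n = -240$ ($n = 48 \left(-5\right) = -240$)
$C = - \frac{67}{6}$ ($C = -2 + \left(\frac{17}{12} \left(-10\right) + 5\right) = -2 + \left(- \frac{85}{6} + 5\right) = -2 - \frac{55}{6} = - \frac{67}{6} \approx -11.167$)
$\frac{1}{n + C} = \frac{1}{-240 - \frac{67}{6}} = \frac{1}{- \frac{1507}{6}} = - \frac{6}{1507}$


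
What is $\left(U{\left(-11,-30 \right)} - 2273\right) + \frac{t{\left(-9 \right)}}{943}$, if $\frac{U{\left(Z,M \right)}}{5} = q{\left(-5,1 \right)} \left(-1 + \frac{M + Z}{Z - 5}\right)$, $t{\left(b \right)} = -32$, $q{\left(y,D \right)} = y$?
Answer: $- \frac{34884911}{15088} \approx -2312.1$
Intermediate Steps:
$U{\left(Z,M \right)} = 25 - \frac{25 \left(M + Z\right)}{-5 + Z}$ ($U{\left(Z,M \right)} = 5 \left(- 5 \left(-1 + \frac{M + Z}{Z - 5}\right)\right) = 5 \left(- 5 \left(-1 + \frac{M + Z}{-5 + Z}\right)\right) = 5 \left(5 - \frac{5 \left(M + Z\right)}{-5 + Z}\right) = 25 - \frac{25 \left(M + Z\right)}{-5 + Z}$)
$\left(U{\left(-11,-30 \right)} - 2273\right) + \frac{t{\left(-9 \right)}}{943} = \left(\frac{25 \left(-5 - -30\right)}{-5 - 11} - 2273\right) - \frac{32}{943} = \left(\frac{25 \left(-5 + 30\right)}{-16} - 2273\right) - \frac{32}{943} = \left(25 \left(- \frac{1}{16}\right) 25 - 2273\right) - \frac{32}{943} = \left(- \frac{625}{16} - 2273\right) - \frac{32}{943} = - \frac{36993}{16} - \frac{32}{943} = - \frac{34884911}{15088}$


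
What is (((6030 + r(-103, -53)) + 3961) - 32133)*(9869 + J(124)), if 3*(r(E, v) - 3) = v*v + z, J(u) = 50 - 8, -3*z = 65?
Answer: -1891900879/9 ≈ -2.1021e+8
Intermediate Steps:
z = -65/3 (z = -⅓*65 = -65/3 ≈ -21.667)
J(u) = 42
r(E, v) = -38/9 + v²/3 (r(E, v) = 3 + (v*v - 65/3)/3 = 3 + (v² - 65/3)/3 = 3 + (-65/3 + v²)/3 = 3 + (-65/9 + v²/3) = -38/9 + v²/3)
(((6030 + r(-103, -53)) + 3961) - 32133)*(9869 + J(124)) = (((6030 + (-38/9 + (⅓)*(-53)²)) + 3961) - 32133)*(9869 + 42) = (((6030 + (-38/9 + (⅓)*2809)) + 3961) - 32133)*9911 = (((6030 + (-38/9 + 2809/3)) + 3961) - 32133)*9911 = (((6030 + 8389/9) + 3961) - 32133)*9911 = ((62659/9 + 3961) - 32133)*9911 = (98308/9 - 32133)*9911 = -190889/9*9911 = -1891900879/9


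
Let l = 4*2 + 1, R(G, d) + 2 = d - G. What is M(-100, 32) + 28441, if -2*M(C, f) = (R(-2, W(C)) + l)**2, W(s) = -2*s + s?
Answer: 45001/2 ≈ 22501.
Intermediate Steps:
W(s) = -s
R(G, d) = -2 + d - G (R(G, d) = -2 + (d - G) = -2 + d - G)
l = 9 (l = 8 + 1 = 9)
M(C, f) = -(9 - C)**2/2 (M(C, f) = -((-2 - C - 1*(-2)) + 9)**2/2 = -((-2 - C + 2) + 9)**2/2 = -(-C + 9)**2/2 = -(9 - C)**2/2)
M(-100, 32) + 28441 = -(-9 - 100)**2/2 + 28441 = -1/2*(-109)**2 + 28441 = -1/2*11881 + 28441 = -11881/2 + 28441 = 45001/2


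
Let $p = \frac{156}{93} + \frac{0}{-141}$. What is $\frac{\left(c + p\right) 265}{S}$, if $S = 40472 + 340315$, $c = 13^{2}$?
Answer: $\frac{127465}{1073127} \approx 0.11878$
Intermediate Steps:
$p = \frac{52}{31}$ ($p = 156 \cdot \frac{1}{93} + 0 \left(- \frac{1}{141}\right) = \frac{52}{31} + 0 = \frac{52}{31} \approx 1.6774$)
$c = 169$
$S = 380787$
$\frac{\left(c + p\right) 265}{S} = \frac{\left(169 + \frac{52}{31}\right) 265}{380787} = \frac{5291}{31} \cdot 265 \cdot \frac{1}{380787} = \frac{1402115}{31} \cdot \frac{1}{380787} = \frac{127465}{1073127}$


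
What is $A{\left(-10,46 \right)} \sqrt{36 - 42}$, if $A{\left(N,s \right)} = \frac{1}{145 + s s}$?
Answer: $\frac{i \sqrt{6}}{2261} \approx 0.0010834 i$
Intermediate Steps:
$A{\left(N,s \right)} = \frac{1}{145 + s^{2}}$
$A{\left(-10,46 \right)} \sqrt{36 - 42} = \frac{\sqrt{36 - 42}}{145 + 46^{2}} = \frac{\sqrt{-6}}{145 + 2116} = \frac{i \sqrt{6}}{2261}$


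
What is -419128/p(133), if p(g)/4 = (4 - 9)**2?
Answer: -104782/25 ≈ -4191.3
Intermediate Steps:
p(g) = 100 (p(g) = 4*(4 - 9)**2 = 4*(-5)**2 = 4*25 = 100)
-419128/p(133) = -419128/100 = -419128*1/100 = -104782/25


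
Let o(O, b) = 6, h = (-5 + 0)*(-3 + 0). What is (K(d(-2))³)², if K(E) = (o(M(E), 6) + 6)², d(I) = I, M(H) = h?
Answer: 8916100448256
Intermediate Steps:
h = 15 (h = -5*(-3) = 15)
M(H) = 15
K(E) = 144 (K(E) = (6 + 6)² = 12² = 144)
(K(d(-2))³)² = (144³)² = 2985984² = 8916100448256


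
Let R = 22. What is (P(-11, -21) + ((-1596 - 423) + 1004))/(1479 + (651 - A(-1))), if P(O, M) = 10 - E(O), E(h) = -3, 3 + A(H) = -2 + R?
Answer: -1002/2113 ≈ -0.47421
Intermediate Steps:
A(H) = 17 (A(H) = -3 + (-2 + 22) = -3 + 20 = 17)
P(O, M) = 13 (P(O, M) = 10 - 1*(-3) = 10 + 3 = 13)
(P(-11, -21) + ((-1596 - 423) + 1004))/(1479 + (651 - A(-1))) = (13 + ((-1596 - 423) + 1004))/(1479 + (651 - 1*17)) = (13 + (-2019 + 1004))/(1479 + (651 - 17)) = (13 - 1015)/(1479 + 634) = -1002/2113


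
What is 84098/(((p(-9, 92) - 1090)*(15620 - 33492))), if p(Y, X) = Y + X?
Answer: 42049/8998552 ≈ 0.0046729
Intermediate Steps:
p(Y, X) = X + Y
84098/(((p(-9, 92) - 1090)*(15620 - 33492))) = 84098/((((92 - 9) - 1090)*(15620 - 33492))) = 84098/(((83 - 1090)*(-17872))) = 84098/((-1007*(-17872))) = 84098/17997104 = 84098*(1/17997104) = 42049/8998552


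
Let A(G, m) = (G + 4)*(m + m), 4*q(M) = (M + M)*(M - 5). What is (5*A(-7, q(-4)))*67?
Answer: -36180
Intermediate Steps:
q(M) = M*(-5 + M)/2 (q(M) = ((M + M)*(M - 5))/4 = ((2*M)*(-5 + M))/4 = (2*M*(-5 + M))/4 = M*(-5 + M)/2)
A(G, m) = 2*m*(4 + G) (A(G, m) = (4 + G)*(2*m) = 2*m*(4 + G))
(5*A(-7, q(-4)))*67 = (5*(2*((½)*(-4)*(-5 - 4))*(4 - 7)))*67 = (5*(2*((½)*(-4)*(-9))*(-3)))*67 = (5*(2*18*(-3)))*67 = (5*(-108))*67 = -540*67 = -36180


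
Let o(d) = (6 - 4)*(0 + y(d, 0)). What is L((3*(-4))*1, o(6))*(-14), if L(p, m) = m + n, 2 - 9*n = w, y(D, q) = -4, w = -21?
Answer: 686/9 ≈ 76.222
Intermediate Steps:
n = 23/9 (n = 2/9 - ⅑*(-21) = 2/9 + 7/3 = 23/9 ≈ 2.5556)
o(d) = -8 (o(d) = (6 - 4)*(0 - 4) = 2*(-4) = -8)
L(p, m) = 23/9 + m (L(p, m) = m + 23/9 = 23/9 + m)
L((3*(-4))*1, o(6))*(-14) = (23/9 - 8)*(-14) = -49/9*(-14) = 686/9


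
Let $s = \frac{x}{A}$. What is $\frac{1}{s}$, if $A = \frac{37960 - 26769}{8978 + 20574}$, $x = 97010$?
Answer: $\frac{11191}{2866839520} \approx 3.9036 \cdot 10^{-6}$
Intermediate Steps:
$A = \frac{11191}{29552} \approx 0.37869$
$s = \frac{2866839520}{11191}$ ($s = \frac{97010}{\frac{11191}{29552}} = 97010 \cdot \frac{29552}{11191} = \frac{2866839520}{11191} \approx 2.5617 \cdot 10^{5}$)
$\frac{1}{s} = \frac{1}{\frac{2866839520}{11191}} = \frac{11191}{2866839520}$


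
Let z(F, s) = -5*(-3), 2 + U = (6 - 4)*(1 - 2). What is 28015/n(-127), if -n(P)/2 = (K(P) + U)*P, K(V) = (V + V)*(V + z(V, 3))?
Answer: 2155/555752 ≈ 0.0038776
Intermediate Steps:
U = -4 (U = -2 + (6 - 4)*(1 - 2) = -2 + 2*(-1) = -2 - 2 = -4)
z(F, s) = 15
K(V) = 2*V*(15 + V) (K(V) = (V + V)*(V + 15) = (2*V)*(15 + V) = 2*V*(15 + V))
n(P) = -2*P*(-4 + 2*P*(15 + P)) (n(P) = -2*(2*P*(15 + P) - 4)*P = -2*(-4 + 2*P*(15 + P))*P = -2*P*(-4 + 2*P*(15 + P)))
28015/n(-127) = 28015/((-4*(-127)*(-2 - 127*(15 - 127)))) = 28015/((-4*(-127)*(-2 - 127*(-112)))) = 28015/((-4*(-127)*(-2 + 14224))) = 28015/((-4*(-127)*14222)) = 28015/7224776 = 28015*(1/7224776) = 2155/555752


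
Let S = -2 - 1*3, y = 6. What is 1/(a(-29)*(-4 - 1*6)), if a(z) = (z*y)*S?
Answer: -1/8700 ≈ -0.00011494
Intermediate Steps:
S = -5 (S = -2 - 3 = -5)
a(z) = -30*z (a(z) = (z*6)*(-5) = (6*z)*(-5) = -30*z)
1/(a(-29)*(-4 - 1*6)) = 1/((-30*(-29))*(-4 - 1*6)) = 1/(870*(-4 - 6)) = 1/(870*(-10)) = 1/(-8700) = -1/8700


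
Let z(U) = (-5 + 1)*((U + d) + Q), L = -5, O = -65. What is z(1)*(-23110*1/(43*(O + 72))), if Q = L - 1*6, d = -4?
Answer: -184880/43 ≈ -4299.5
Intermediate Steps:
Q = -11 (Q = -5 - 1*6 = -5 - 6 = -11)
z(U) = 60 - 4*U (z(U) = (-5 + 1)*((U - 4) - 11) = -4*((-4 + U) - 11) = -4*(-15 + U) = 60 - 4*U)
z(1)*(-23110*1/(43*(O + 72))) = (60 - 4*1)*(-23110*1/(43*(-65 + 72))) = (60 - 4)*(-23110/(7*43)) = 56*(-23110/301) = -184880/43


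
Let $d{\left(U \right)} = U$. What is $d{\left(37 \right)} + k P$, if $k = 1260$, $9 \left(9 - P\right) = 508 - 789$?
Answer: $50717$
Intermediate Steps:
$P = \frac{362}{9}$ ($P = 9 - \frac{508 - 789}{9} = 9 - - \frac{281}{9} = 9 + \frac{281}{9} = \frac{362}{9} \approx 40.222$)
$d{\left(37 \right)} + k P = 37 + 1260 \cdot \frac{362}{9} = 37 + 50680 = 50717$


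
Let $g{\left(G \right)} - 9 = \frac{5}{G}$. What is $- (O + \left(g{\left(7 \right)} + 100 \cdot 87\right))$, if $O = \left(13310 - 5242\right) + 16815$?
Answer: $- \frac{235149}{7} \approx -33593.0$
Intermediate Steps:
$g{\left(G \right)} = 9 + \frac{5}{G}$
$O = 24883$ ($O = 8068 + 16815 = 24883$)
$- (O + \left(g{\left(7 \right)} + 100 \cdot 87\right)) = - (24883 + \left(\left(9 + \frac{5}{7}\right) + 100 \cdot 87\right)) = - (24883 + \left(\left(9 + 5 \cdot \frac{1}{7}\right) + 8700\right)) = - (24883 + \left(\left(9 + \frac{5}{7}\right) + 8700\right)) = - (24883 + \left(\frac{68}{7} + 8700\right)) = - (24883 + \frac{60968}{7}) = \left(-1\right) \frac{235149}{7} = - \frac{235149}{7}$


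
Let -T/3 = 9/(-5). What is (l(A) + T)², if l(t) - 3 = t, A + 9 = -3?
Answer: 324/25 ≈ 12.960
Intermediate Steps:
A = -12 (A = -9 - 3 = -12)
l(t) = 3 + t
T = 27/5 (T = -27/(-5) = -27*(-1)/5 = -3*(-9/5) = 27/5 ≈ 5.4000)
(l(A) + T)² = ((3 - 12) + 27/5)² = (-9 + 27/5)² = (-18/5)² = 324/25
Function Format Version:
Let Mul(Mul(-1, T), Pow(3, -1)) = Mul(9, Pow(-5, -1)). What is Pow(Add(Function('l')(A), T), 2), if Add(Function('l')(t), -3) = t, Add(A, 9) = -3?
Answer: Rational(324, 25) ≈ 12.960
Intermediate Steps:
A = -12 (A = Add(-9, -3) = -12)
Function('l')(t) = Add(3, t)
T = Rational(27, 5) (T = Mul(-3, Mul(9, Pow(-5, -1))) = Mul(-3, Mul(9, Rational(-1, 5))) = Mul(-3, Rational(-9, 5)) = Rational(27, 5) ≈ 5.4000)
Pow(Add(Function('l')(A), T), 2) = Pow(Add(Add(3, -12), Rational(27, 5)), 2) = Pow(Add(-9, Rational(27, 5)), 2) = Pow(Rational(-18, 5), 2) = Rational(324, 25)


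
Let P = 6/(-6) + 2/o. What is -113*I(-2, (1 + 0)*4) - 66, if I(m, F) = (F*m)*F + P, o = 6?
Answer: 10876/3 ≈ 3625.3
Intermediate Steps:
P = -⅔ (P = 6/(-6) + 2/6 = 6*(-⅙) + 2*(⅙) = -1 + ⅓ = -⅔ ≈ -0.66667)
I(m, F) = -⅔ + m*F² (I(m, F) = (F*m)*F - ⅔ = m*F² - ⅔ = -⅔ + m*F²)
-113*I(-2, (1 + 0)*4) - 66 = -113*(-⅔ - 2*16*(1 + 0)²) - 66 = -113*(-⅔ - 2*(1*4)²) - 66 = -113*(-⅔ - 2*4²) - 66 = -113*(-⅔ - 2*16) - 66 = -113*(-⅔ - 32) - 66 = -113*(-98/3) - 66 = 11074/3 - 66 = 10876/3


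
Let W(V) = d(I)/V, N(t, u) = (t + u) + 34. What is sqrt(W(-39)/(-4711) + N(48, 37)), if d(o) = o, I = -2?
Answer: sqrt(4017004740021)/183729 ≈ 10.909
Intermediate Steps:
N(t, u) = 34 + t + u
W(V) = -2/V
sqrt(W(-39)/(-4711) + N(48, 37)) = sqrt(-2/(-39)/(-4711) + (34 + 48 + 37)) = sqrt(-2*(-1/39)*(-1/4711) + 119) = sqrt((2/39)*(-1/4711) + 119) = sqrt(-2/183729 + 119) = sqrt(21863749/183729) = sqrt(4017004740021)/183729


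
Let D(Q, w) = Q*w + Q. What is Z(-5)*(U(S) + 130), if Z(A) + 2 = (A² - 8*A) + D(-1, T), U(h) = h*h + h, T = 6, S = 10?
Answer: 13440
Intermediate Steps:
D(Q, w) = Q + Q*w
U(h) = h + h² (U(h) = h² + h = h + h²)
Z(A) = -9 + A² - 8*A (Z(A) = -2 + ((A² - 8*A) - (1 + 6)) = -2 + ((A² - 8*A) - 1*7) = -2 + ((A² - 8*A) - 7) = -2 + (-7 + A² - 8*A) = -9 + A² - 8*A)
Z(-5)*(U(S) + 130) = (-9 + (-5)² - 8*(-5))*(10*(1 + 10) + 130) = (-9 + 25 + 40)*(10*11 + 130) = 56*(110 + 130) = 56*240 = 13440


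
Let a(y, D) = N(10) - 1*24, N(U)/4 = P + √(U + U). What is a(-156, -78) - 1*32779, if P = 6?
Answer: -32779 + 8*√5 ≈ -32761.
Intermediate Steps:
N(U) = 24 + 4*√2*√U (N(U) = 4*(6 + √(U + U)) = 4*(6 + √(2*U)) = 4*(6 + √2*√U) = 24 + 4*√2*√U)
a(y, D) = 8*√5 (a(y, D) = (24 + 4*√2*√10) - 1*24 = (24 + 8*√5) - 24 = 8*√5)
a(-156, -78) - 1*32779 = 8*√5 - 1*32779 = 8*√5 - 32779 = -32779 + 8*√5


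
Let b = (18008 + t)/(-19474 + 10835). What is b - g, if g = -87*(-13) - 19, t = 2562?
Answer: -9627138/8639 ≈ -1114.4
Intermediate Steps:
g = 1112 (g = 1131 - 19 = 1112)
b = -20570/8639 (b = (18008 + 2562)/(-19474 + 10835) = 20570/(-8639) = 20570*(-1/8639) = -20570/8639 ≈ -2.3811)
b - g = -20570/8639 - 1*1112 = -20570/8639 - 1112 = -9627138/8639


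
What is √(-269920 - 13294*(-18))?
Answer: 2*I*√7657 ≈ 175.01*I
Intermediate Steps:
√(-269920 - 13294*(-18)) = √(-269920 + 239292) = √(-30628) = 2*I*√7657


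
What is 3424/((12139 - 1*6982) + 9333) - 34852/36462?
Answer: -31679966/44027865 ≈ -0.71954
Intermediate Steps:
3424/((12139 - 1*6982) + 9333) - 34852/36462 = 3424/((12139 - 6982) + 9333) - 34852*1/36462 = 3424/(5157 + 9333) - 17426/18231 = 3424/14490 - 17426/18231 = 3424*(1/14490) - 17426/18231 = 1712/7245 - 17426/18231 = -31679966/44027865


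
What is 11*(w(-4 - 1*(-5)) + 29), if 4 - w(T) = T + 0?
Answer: 352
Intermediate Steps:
w(T) = 4 - T (w(T) = 4 - (T + 0) = 4 - T)
11*(w(-4 - 1*(-5)) + 29) = 11*((4 - (-4 - 1*(-5))) + 29) = 11*((4 - (-4 + 5)) + 29) = 11*((4 - 1*1) + 29) = 11*((4 - 1) + 29) = 11*(3 + 29) = 11*32 = 352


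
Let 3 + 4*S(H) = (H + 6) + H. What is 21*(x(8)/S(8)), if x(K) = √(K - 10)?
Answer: 84*I*√2/19 ≈ 6.2523*I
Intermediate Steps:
S(H) = ¾ + H/2 (S(H) = -¾ + ((H + 6) + H)/4 = -¾ + ((6 + H) + H)/4 = -¾ + (6 + 2*H)/4 = -¾ + (3/2 + H/2) = ¾ + H/2)
x(K) = √(-10 + K)
21*(x(8)/S(8)) = 21*(√(-10 + 8)/(¾ + (½)*8)) = 21*(√(-2)/(¾ + 4)) = 21*((I*√2)/(19/4)) = 21*((I*√2)*(4/19)) = 21*(4*I*√2/19) = 84*I*√2/19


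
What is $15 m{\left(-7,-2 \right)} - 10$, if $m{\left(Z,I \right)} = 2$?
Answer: $20$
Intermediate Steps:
$15 m{\left(-7,-2 \right)} - 10 = 15 \cdot 2 - 10 = 30 - 10 = 20$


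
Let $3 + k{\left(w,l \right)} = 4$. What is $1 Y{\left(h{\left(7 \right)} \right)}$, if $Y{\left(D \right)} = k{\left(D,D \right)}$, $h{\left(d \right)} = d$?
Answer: $1$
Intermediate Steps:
$k{\left(w,l \right)} = 1$ ($k{\left(w,l \right)} = -3 + 4 = 1$)
$Y{\left(D \right)} = 1$
$1 Y{\left(h{\left(7 \right)} \right)} = 1 \cdot 1 = 1$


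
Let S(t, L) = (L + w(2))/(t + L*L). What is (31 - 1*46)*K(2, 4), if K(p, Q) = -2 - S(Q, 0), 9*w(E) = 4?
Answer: 95/3 ≈ 31.667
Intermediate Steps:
w(E) = 4/9 (w(E) = (⅑)*4 = 4/9)
S(t, L) = (4/9 + L)/(t + L²) (S(t, L) = (L + 4/9)/(t + L*L) = (4/9 + L)/(t + L²))
K(p, Q) = -2 - 4/(9*Q) (K(p, Q) = -2 - (4/9 + 0)/(Q + 0²) = -2 - 4/((Q + 0)*9) = -2 - 4/(Q*9) = -2 - 4/(9*Q))
(31 - 1*46)*K(2, 4) = (31 - 1*46)*(-2 - 4/9/4) = (31 - 46)*(-2 - 4/9*¼) = -15*(-2 - ⅑) = -15*(-19/9) = 95/3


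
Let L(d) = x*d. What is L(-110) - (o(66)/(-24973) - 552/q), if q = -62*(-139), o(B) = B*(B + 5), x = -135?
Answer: 1598015640972/107608657 ≈ 14850.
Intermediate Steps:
o(B) = B*(5 + B)
q = 8618
L(d) = -135*d
L(-110) - (o(66)/(-24973) - 552/q) = -135*(-110) - ((66*(5 + 66))/(-24973) - 552/8618) = 14850 - ((66*71)*(-1/24973) - 552*1/8618) = 14850 - (4686*(-1/24973) - 276/4309) = 14850 - (-4686/24973 - 276/4309) = 14850 - 1*(-27084522/107608657) = 14850 + 27084522/107608657 = 1598015640972/107608657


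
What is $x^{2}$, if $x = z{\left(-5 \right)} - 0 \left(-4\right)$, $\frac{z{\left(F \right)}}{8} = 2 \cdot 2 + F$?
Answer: $64$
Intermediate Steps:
$z{\left(F \right)} = 32 + 8 F$ ($z{\left(F \right)} = 8 \left(2 \cdot 2 + F\right) = 8 \left(4 + F\right) = 32 + 8 F$)
$x = -8$ ($x = \left(32 + 8 \left(-5\right)\right) - 0 \left(-4\right) = \left(32 - 40\right) - 0 = -8 + 0 = -8$)
$x^{2} = \left(-8\right)^{2} = 64$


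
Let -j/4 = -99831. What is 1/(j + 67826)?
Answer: 1/467150 ≈ 2.1406e-6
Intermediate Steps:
j = 399324 (j = -4*(-99831) = 399324)
1/(j + 67826) = 1/(399324 + 67826) = 1/467150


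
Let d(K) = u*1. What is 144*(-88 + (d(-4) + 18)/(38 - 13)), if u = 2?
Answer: -62784/5 ≈ -12557.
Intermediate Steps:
d(K) = 2 (d(K) = 2*1 = 2)
144*(-88 + (d(-4) + 18)/(38 - 13)) = 144*(-88 + (2 + 18)/(38 - 13)) = 144*(-88 + 20/25) = 144*(-88 + 20*(1/25)) = 144*(-88 + 4/5) = 144*(-436/5) = -62784/5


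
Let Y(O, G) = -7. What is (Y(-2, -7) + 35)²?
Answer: 784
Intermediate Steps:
(Y(-2, -7) + 35)² = (-7 + 35)² = 28² = 784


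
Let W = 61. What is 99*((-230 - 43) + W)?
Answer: -20988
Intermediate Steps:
99*((-230 - 43) + W) = 99*((-230 - 43) + 61) = 99*(-273 + 61) = 99*(-212) = -20988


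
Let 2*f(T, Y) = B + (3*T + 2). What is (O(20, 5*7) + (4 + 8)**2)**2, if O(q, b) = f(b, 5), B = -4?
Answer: 152881/4 ≈ 38220.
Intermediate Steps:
f(T, Y) = -1 + 3*T/2 (f(T, Y) = (-4 + (3*T + 2))/2 = (-4 + (2 + 3*T))/2 = (-2 + 3*T)/2 = -1 + 3*T/2)
O(q, b) = -1 + 3*b/2
(O(20, 5*7) + (4 + 8)**2)**2 = ((-1 + 3*(5*7)/2) + (4 + 8)**2)**2 = ((-1 + (3/2)*35) + 12**2)**2 = ((-1 + 105/2) + 144)**2 = (103/2 + 144)**2 = (391/2)**2 = 152881/4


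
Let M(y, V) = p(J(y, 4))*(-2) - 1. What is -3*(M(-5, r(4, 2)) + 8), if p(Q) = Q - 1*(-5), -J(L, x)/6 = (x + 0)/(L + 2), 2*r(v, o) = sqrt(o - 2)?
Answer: 57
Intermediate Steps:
r(v, o) = sqrt(-2 + o)/2 (r(v, o) = sqrt(o - 2)/2 = sqrt(-2 + o)/2)
J(L, x) = -6*x/(2 + L) (J(L, x) = -6*(x + 0)/(L + 2) = -6*x/(2 + L))
p(Q) = 5 + Q (p(Q) = Q + 5 = 5 + Q)
M(y, V) = -11 + 48/(2 + y) (M(y, V) = (5 - 6*4/(2 + y))*(-2) - 1 = (5 - 24/(2 + y))*(-2) - 1 = (-10 + 48/(2 + y)) - 1 = -11 + 48/(2 + y))
-3*(M(-5, r(4, 2)) + 8) = -3*((26 - 11*(-5))/(2 - 5) + 8) = -3*((26 + 55)/(-3) + 8) = -3*(-1/3*81 + 8) = -3*(-27 + 8) = -3*(-19) = 57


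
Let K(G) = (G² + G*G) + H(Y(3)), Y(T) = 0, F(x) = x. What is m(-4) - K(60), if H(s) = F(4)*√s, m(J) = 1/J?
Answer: -28801/4 ≈ -7200.3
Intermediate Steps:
H(s) = 4*√s
K(G) = 2*G² (K(G) = (G² + G*G) + 4*√0 = (G² + G²) + 4*0 = 2*G² + 0 = 2*G²)
m(-4) - K(60) = 1/(-4) - 2*60² = -¼ - 2*3600 = -¼ - 1*7200 = -¼ - 7200 = -28801/4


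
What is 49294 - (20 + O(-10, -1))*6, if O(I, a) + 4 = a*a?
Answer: 49192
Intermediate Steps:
O(I, a) = -4 + a² (O(I, a) = -4 + a*a = -4 + a²)
49294 - (20 + O(-10, -1))*6 = 49294 - (20 + (-4 + (-1)²))*6 = 49294 - (20 + (-4 + 1))*6 = 49294 - (20 - 3)*6 = 49294 - 17*6 = 49294 - 1*102 = 49294 - 102 = 49192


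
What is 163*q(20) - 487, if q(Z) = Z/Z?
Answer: -324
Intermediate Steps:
q(Z) = 1
163*q(20) - 487 = 163*1 - 487 = 163 - 487 = -324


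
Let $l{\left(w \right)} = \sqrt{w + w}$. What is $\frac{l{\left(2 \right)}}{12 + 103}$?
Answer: $\frac{2}{115} \approx 0.017391$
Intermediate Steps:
$l{\left(w \right)} = \sqrt{2} \sqrt{w}$ ($l{\left(w \right)} = \sqrt{2 w} = \sqrt{2} \sqrt{w}$)
$\frac{l{\left(2 \right)}}{12 + 103} = \frac{\sqrt{2} \sqrt{2}}{12 + 103} = \frac{1}{115} \cdot 2 = \frac{2}{115}$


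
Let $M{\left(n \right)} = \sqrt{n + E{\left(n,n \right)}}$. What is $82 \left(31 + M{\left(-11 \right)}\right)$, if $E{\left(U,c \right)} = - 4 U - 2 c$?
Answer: $2542 + 82 \sqrt{55} \approx 3150.1$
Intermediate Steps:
$M{\left(n \right)} = \sqrt{5} \sqrt{- n}$ ($M{\left(n \right)} = \sqrt{n - 6 n} = \sqrt{- 5 n} = \sqrt{5} \sqrt{- n}$)
$82 \left(31 + M{\left(-11 \right)}\right) = 82 \left(31 + \sqrt{5} \sqrt{\left(-1\right) \left(-11\right)}\right) = 82 \left(31 + \sqrt{5} \sqrt{11}\right) = 82 \left(31 + \sqrt{55}\right) = 2542 + 82 \sqrt{55}$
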